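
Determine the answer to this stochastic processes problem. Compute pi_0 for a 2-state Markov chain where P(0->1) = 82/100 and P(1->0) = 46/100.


Stationary distribution: pi_0 = p10/(p01+p10), pi_1 = p01/(p01+p10)
p01 = 0.8200, p10 = 0.4600
pi_0 = 0.3594

0.3594


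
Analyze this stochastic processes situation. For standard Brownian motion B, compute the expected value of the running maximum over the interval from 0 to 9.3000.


E(max B(s)) = sqrt(2t/pi)
= sqrt(2*9.3000/pi)
= sqrt(5.9206)
= 2.4332

2.4332


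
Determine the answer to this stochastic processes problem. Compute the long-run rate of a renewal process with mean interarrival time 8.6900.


Long-run renewal rate = 1/E(X)
= 1/8.6900
= 0.1151

0.1151


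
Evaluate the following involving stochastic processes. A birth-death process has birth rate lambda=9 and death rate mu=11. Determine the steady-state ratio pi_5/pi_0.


For birth-death process, pi_n/pi_0 = (lambda/mu)^n
= (9/11)^5
= 0.3666

0.3666


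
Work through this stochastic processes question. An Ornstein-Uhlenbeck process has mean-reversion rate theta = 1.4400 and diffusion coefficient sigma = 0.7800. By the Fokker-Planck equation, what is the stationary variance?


Stationary variance = sigma^2 / (2*theta)
= 0.7800^2 / (2*1.4400)
= 0.6084 / 2.8800
= 0.2113

0.2113


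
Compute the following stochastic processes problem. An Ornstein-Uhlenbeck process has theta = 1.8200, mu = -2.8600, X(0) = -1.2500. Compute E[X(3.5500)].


E[X(t)] = mu + (X(0) - mu)*exp(-theta*t)
= -2.8600 + (-1.2500 - -2.8600)*exp(-1.8200*3.5500)
= -2.8600 + 1.6100 * 0.0016
= -2.8575

-2.8575


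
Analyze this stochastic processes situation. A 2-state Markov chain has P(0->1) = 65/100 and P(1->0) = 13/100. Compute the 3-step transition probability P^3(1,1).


Computing P^3 by matrix multiplication.
P = [[0.3500, 0.6500], [0.1300, 0.8700]]
After raising P to the power 3:
P^3(1,1) = 0.8351

0.8351


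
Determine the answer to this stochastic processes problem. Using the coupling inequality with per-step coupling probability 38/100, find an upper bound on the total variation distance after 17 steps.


TV distance bound <= (1-delta)^n
= (1 - 0.3800)^17
= 0.6200^17
= 2.9557e-04

2.9557e-04


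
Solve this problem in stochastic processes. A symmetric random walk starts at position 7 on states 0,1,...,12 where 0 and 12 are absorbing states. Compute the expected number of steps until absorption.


For symmetric RW on 0,...,N with absorbing barriers, E(i) = i*(N-i)
E(7) = 7 * 5 = 35

35


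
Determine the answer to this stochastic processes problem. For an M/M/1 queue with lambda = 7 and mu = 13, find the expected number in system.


rho = 7/13 = 0.5385
L = rho/(1-rho)
= 0.5385/0.4615
= 1.1667

1.1667


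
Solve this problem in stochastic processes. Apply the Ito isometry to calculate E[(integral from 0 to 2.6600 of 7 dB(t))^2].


By Ito isometry: E[(int f dB)^2] = int f^2 dt
= 7^2 * 2.6600
= 49 * 2.6600 = 130.3400

130.3400


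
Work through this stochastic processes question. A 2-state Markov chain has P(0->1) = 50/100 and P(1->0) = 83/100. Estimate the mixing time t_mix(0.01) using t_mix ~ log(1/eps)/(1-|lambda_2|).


lambda_2 = |1 - p01 - p10| = |1 - 0.5000 - 0.8300| = 0.3300
t_mix ~ log(1/eps)/(1 - |lambda_2|)
= log(100)/(1 - 0.3300) = 4.6052/0.6700
= 6.8734

6.8734


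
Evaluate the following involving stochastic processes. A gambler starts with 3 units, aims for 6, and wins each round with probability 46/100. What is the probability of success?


Gambler's ruin formula:
r = q/p = 0.5400/0.4600 = 1.1739
P(win) = (1 - r^i)/(1 - r^N)
= (1 - 1.1739^3)/(1 - 1.1739^6)
= 0.3820

0.3820


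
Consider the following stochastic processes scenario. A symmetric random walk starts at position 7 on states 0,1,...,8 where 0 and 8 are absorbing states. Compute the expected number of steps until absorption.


For symmetric RW on 0,...,N with absorbing barriers, E(i) = i*(N-i)
E(7) = 7 * 1 = 7

7


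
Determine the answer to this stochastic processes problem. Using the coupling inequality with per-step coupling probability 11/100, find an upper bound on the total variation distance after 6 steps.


TV distance bound <= (1-delta)^n
= (1 - 0.1100)^6
= 0.8900^6
= 0.4970

0.4970


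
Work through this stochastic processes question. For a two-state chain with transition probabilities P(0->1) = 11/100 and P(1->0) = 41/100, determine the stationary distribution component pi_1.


Stationary distribution: pi_0 = p10/(p01+p10), pi_1 = p01/(p01+p10)
p01 = 0.1100, p10 = 0.4100
pi_1 = 0.2115

0.2115


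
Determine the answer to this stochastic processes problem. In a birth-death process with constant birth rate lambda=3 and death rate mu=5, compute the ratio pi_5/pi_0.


For birth-death process, pi_n/pi_0 = (lambda/mu)^n
= (3/5)^5
= 0.0778

0.0778


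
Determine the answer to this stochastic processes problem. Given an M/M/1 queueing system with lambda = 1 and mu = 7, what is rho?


rho = lambda/mu
= 1/7
= 0.1429

0.1429


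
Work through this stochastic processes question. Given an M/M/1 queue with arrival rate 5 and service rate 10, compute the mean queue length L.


rho = 5/10 = 0.5000
L = rho/(1-rho)
= 0.5000/0.5000
= 1.0000

1.0000


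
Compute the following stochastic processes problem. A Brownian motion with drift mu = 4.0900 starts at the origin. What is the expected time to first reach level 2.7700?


Expected first passage time = a/mu
= 2.7700/4.0900
= 0.6773

0.6773


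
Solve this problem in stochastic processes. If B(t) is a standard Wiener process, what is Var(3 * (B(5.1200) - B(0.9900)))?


Var(alpha*(B(t)-B(s))) = alpha^2 * (t-s)
= 3^2 * (5.1200 - 0.9900)
= 9 * 4.1300
= 37.1700

37.1700


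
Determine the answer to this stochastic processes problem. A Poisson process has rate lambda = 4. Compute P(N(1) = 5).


P(N(t)=k) = (lambda*t)^k * exp(-lambda*t) / k!
lambda*t = 4
= 4^5 * exp(-4) / 5!
= 1024 * 0.0183 / 120
= 0.1563

0.1563


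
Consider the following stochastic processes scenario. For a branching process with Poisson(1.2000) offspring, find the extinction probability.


Since mu = 1.2000 > 1, extinction prob q < 1.
Solve s = exp(mu*(s-1)) iteratively.
q = 0.6863

0.6863


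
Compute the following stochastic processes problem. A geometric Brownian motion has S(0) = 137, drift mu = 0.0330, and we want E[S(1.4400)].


E[S(t)] = S(0) * exp(mu * t)
= 137 * exp(0.0330 * 1.4400)
= 137 * 1.0487
= 143.6674

143.6674


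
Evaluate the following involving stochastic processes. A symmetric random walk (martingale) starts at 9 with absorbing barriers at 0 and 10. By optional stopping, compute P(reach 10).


By optional stopping theorem: E(M at tau) = M(0) = 9
P(hit 10)*10 + P(hit 0)*0 = 9
P(hit 10) = (9 - 0)/(10 - 0) = 9/10 = 0.9000

0.9000


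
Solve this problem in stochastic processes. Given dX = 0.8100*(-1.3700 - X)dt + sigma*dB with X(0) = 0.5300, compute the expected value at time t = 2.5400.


E[X(t)] = mu + (X(0) - mu)*exp(-theta*t)
= -1.3700 + (0.5300 - -1.3700)*exp(-0.8100*2.5400)
= -1.3700 + 1.9000 * 0.1278
= -1.1272

-1.1272


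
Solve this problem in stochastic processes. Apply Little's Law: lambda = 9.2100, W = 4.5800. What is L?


Little's Law: L = lambda * W
= 9.2100 * 4.5800
= 42.1818

42.1818


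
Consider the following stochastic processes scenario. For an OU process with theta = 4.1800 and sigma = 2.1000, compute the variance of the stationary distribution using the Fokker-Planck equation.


Stationary variance = sigma^2 / (2*theta)
= 2.1000^2 / (2*4.1800)
= 4.4100 / 8.3600
= 0.5275

0.5275


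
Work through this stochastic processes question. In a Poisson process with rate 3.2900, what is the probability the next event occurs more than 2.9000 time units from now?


P(X > t) = exp(-lambda * t)
= exp(-3.2900 * 2.9000)
= exp(-9.5410) = 7.1845e-05

7.1845e-05


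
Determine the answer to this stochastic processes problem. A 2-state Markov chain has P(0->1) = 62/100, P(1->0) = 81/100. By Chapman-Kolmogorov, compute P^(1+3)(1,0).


P^4 = P^1 * P^3
Computing via matrix multiplication of the transition matrix.
Entry (1,0) of P^4 = 0.5471

0.5471


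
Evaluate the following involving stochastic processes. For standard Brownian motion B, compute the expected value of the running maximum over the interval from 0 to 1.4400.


E(max B(s)) = sqrt(2t/pi)
= sqrt(2*1.4400/pi)
= sqrt(0.9167)
= 0.9575

0.9575


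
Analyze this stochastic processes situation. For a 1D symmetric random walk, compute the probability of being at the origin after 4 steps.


P(S(4) = 0) = C(4,2) / 4^2
= 6 / 16
= 0.3750

0.3750


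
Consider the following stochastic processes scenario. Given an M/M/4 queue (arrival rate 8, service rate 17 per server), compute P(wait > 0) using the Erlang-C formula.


a = lambda/mu = 0.4706
rho = a/c = 0.1176
Erlang-C formula applied:
C(c,a) = 0.0014

0.0014


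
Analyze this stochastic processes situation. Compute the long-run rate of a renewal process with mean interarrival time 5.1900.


Long-run renewal rate = 1/E(X)
= 1/5.1900
= 0.1927

0.1927


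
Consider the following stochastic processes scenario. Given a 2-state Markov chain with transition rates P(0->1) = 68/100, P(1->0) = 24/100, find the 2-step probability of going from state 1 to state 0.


Computing P^2 by matrix multiplication.
P = [[0.3200, 0.6800], [0.2400, 0.7600]]
After raising P to the power 2:
P^2(1,0) = 0.2592

0.2592


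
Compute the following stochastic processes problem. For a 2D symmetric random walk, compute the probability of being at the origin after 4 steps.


P = C(4,2)^2 / 4^4
= 6^2 / 256
= 36 / 256
= 0.1406

0.1406


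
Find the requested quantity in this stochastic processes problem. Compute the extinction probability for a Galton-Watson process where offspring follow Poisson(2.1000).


Since mu = 2.1000 > 1, extinction prob q < 1.
Solve s = exp(mu*(s-1)) iteratively.
q = 0.1779

0.1779


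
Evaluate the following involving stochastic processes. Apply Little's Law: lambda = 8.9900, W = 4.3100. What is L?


Little's Law: L = lambda * W
= 8.9900 * 4.3100
= 38.7469

38.7469


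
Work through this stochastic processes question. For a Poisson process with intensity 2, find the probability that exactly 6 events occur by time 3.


P(N(t)=k) = (lambda*t)^k * exp(-lambda*t) / k!
lambda*t = 6
= 6^6 * exp(-6) / 6!
= 46656 * 0.0025 / 720
= 0.1606

0.1606


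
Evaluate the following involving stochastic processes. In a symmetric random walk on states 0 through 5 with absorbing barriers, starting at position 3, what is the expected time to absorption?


For symmetric RW on 0,...,N with absorbing barriers, E(i) = i*(N-i)
E(3) = 3 * 2 = 6

6


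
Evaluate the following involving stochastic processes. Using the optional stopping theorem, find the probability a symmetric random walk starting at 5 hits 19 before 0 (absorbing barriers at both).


By optional stopping theorem: E(M at tau) = M(0) = 5
P(hit 19)*19 + P(hit 0)*0 = 5
P(hit 19) = (5 - 0)/(19 - 0) = 5/19 = 0.2632

0.2632


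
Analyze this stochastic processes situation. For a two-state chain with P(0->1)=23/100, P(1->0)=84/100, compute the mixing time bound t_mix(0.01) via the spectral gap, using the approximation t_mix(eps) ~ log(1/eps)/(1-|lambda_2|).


lambda_2 = |1 - p01 - p10| = |1 - 0.2300 - 0.8400| = 0.0700
t_mix ~ log(1/eps)/(1 - |lambda_2|)
= log(100)/(1 - 0.0700) = 4.6052/0.9300
= 4.9518

4.9518


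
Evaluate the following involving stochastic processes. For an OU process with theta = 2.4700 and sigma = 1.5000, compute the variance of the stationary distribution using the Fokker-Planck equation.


Stationary variance = sigma^2 / (2*theta)
= 1.5000^2 / (2*2.4700)
= 2.2500 / 4.9400
= 0.4555

0.4555


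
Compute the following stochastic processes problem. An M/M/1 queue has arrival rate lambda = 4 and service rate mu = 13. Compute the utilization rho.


rho = lambda/mu
= 4/13
= 0.3077

0.3077


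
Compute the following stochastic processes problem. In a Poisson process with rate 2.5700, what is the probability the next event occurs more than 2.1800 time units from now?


P(X > t) = exp(-lambda * t)
= exp(-2.5700 * 2.1800)
= exp(-5.6026) = 0.0037

0.0037


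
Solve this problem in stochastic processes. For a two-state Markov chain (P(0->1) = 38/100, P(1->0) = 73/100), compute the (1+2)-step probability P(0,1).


P^3 = P^1 * P^2
Computing via matrix multiplication of the transition matrix.
Entry (0,1) of P^3 = 0.3428

0.3428


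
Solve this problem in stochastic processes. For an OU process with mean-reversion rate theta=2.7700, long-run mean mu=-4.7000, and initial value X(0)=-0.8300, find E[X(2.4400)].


E[X(t)] = mu + (X(0) - mu)*exp(-theta*t)
= -4.7000 + (-0.8300 - -4.7000)*exp(-2.7700*2.4400)
= -4.7000 + 3.8700 * 0.0012
= -4.6955

-4.6955


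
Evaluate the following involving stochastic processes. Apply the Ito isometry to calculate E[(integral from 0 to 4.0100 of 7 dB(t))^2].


By Ito isometry: E[(int f dB)^2] = int f^2 dt
= 7^2 * 4.0100
= 49 * 4.0100 = 196.4900

196.4900


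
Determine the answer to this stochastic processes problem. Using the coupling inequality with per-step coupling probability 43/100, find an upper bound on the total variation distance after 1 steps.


TV distance bound <= (1-delta)^n
= (1 - 0.4300)^1
= 0.5700^1
= 0.5700

0.5700


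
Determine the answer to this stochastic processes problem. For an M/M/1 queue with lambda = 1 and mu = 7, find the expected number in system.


rho = 1/7 = 0.1429
L = rho/(1-rho)
= 0.1429/0.8571
= 0.1667

0.1667


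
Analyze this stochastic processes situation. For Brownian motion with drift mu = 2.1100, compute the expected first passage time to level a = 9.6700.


Expected first passage time = a/mu
= 9.6700/2.1100
= 4.5829

4.5829


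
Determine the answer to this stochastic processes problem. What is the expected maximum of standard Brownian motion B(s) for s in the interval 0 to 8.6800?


E(max B(s)) = sqrt(2t/pi)
= sqrt(2*8.6800/pi)
= sqrt(5.5259)
= 2.3507

2.3507


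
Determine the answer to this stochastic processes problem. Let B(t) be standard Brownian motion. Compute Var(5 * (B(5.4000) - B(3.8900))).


Var(alpha*(B(t)-B(s))) = alpha^2 * (t-s)
= 5^2 * (5.4000 - 3.8900)
= 25 * 1.5100
= 37.7500

37.7500


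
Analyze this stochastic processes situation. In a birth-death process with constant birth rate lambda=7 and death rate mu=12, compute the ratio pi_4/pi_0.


For birth-death process, pi_n/pi_0 = (lambda/mu)^n
= (7/12)^4
= 0.1158

0.1158


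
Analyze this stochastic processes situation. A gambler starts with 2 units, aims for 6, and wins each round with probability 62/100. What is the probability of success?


Gambler's ruin formula:
r = q/p = 0.3800/0.6200 = 0.6129
P(win) = (1 - r^i)/(1 - r^N)
= (1 - 0.6129^2)/(1 - 0.6129^6)
= 0.6593

0.6593


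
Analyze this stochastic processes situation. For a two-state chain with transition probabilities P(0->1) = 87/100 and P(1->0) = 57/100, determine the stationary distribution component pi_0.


Stationary distribution: pi_0 = p10/(p01+p10), pi_1 = p01/(p01+p10)
p01 = 0.8700, p10 = 0.5700
pi_0 = 0.3958

0.3958


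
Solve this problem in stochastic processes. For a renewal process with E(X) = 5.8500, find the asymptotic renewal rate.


Long-run renewal rate = 1/E(X)
= 1/5.8500
= 0.1709

0.1709


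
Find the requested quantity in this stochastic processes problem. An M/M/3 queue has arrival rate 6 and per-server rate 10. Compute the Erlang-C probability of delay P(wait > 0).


a = lambda/mu = 0.6000
rho = a/c = 0.2000
Erlang-C formula applied:
C(c,a) = 0.0247

0.0247


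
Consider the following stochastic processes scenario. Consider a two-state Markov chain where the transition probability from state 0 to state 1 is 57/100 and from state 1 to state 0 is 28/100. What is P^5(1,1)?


Computing P^5 by matrix multiplication.
P = [[0.4300, 0.5700], [0.2800, 0.7200]]
After raising P to the power 5:
P^5(1,1) = 0.6706

0.6706


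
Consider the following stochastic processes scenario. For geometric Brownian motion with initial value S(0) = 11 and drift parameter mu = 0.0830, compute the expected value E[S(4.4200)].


E[S(t)] = S(0) * exp(mu * t)
= 11 * exp(0.0830 * 4.4200)
= 11 * 1.4432
= 15.8752

15.8752


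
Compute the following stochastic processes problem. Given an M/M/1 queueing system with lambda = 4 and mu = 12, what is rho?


rho = lambda/mu
= 4/12
= 0.3333

0.3333


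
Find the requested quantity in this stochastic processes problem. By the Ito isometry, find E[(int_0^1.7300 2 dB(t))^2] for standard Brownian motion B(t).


By Ito isometry: E[(int f dB)^2] = int f^2 dt
= 2^2 * 1.7300
= 4 * 1.7300 = 6.9200

6.9200


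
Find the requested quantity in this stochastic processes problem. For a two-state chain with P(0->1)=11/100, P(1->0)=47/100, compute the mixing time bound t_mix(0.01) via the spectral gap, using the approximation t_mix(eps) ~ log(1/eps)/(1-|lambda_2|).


lambda_2 = |1 - p01 - p10| = |1 - 0.1100 - 0.4700| = 0.4200
t_mix ~ log(1/eps)/(1 - |lambda_2|)
= log(100)/(1 - 0.4200) = 4.6052/0.5800
= 7.9399

7.9399


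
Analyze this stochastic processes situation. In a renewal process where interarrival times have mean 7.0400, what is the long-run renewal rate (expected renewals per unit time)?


Long-run renewal rate = 1/E(X)
= 1/7.0400
= 0.1420

0.1420


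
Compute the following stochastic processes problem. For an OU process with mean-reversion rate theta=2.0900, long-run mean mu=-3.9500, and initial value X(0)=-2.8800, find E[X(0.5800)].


E[X(t)] = mu + (X(0) - mu)*exp(-theta*t)
= -3.9500 + (-2.8800 - -3.9500)*exp(-2.0900*0.5800)
= -3.9500 + 1.0700 * 0.2975
= -3.6316

-3.6316


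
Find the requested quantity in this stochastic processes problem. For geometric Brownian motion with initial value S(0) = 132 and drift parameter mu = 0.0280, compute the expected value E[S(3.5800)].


E[S(t)] = S(0) * exp(mu * t)
= 132 * exp(0.0280 * 3.5800)
= 132 * 1.1054
= 145.9176

145.9176


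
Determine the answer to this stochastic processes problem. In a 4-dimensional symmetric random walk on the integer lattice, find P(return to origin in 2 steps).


P(return in 2 steps) = P(reverse first step) = 1/(2d)
= 1/8
= 0.1250

0.1250


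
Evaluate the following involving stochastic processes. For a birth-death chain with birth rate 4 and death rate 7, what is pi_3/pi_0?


For birth-death process, pi_n/pi_0 = (lambda/mu)^n
= (4/7)^3
= 0.1866

0.1866


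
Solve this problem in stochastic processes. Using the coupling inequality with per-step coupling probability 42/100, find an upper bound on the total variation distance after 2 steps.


TV distance bound <= (1-delta)^n
= (1 - 0.4200)^2
= 0.5800^2
= 0.3364

0.3364


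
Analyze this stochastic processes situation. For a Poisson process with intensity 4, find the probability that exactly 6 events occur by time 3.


P(N(t)=k) = (lambda*t)^k * exp(-lambda*t) / k!
lambda*t = 12
= 12^6 * exp(-12) / 6!
= 2985984 * 6.1442e-06 / 720
= 0.0255

0.0255


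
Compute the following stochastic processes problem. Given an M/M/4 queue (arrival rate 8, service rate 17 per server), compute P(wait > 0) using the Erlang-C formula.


a = lambda/mu = 0.4706
rho = a/c = 0.1176
Erlang-C formula applied:
C(c,a) = 0.0014

0.0014


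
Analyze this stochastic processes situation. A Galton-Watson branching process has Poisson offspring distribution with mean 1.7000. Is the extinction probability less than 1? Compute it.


Since mu = 1.7000 > 1, extinction prob q < 1.
Solve s = exp(mu*(s-1)) iteratively.
q = 0.3088

0.3088


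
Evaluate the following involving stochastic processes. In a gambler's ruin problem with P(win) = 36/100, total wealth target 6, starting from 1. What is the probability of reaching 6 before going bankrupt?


Gambler's ruin formula:
r = q/p = 0.6400/0.3600 = 1.7778
P(win) = (1 - r^i)/(1 - r^N)
= (1 - 1.7778^1)/(1 - 1.7778^6)
= 0.0254

0.0254


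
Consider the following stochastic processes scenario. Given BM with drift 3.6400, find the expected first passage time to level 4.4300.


Expected first passage time = a/mu
= 4.4300/3.6400
= 1.2170

1.2170


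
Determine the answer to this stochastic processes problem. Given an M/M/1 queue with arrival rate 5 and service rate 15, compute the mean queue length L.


rho = 5/15 = 0.3333
L = rho/(1-rho)
= 0.3333/0.6667
= 0.5000

0.5000


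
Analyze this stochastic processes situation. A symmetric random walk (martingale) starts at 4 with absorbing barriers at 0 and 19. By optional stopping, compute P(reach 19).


By optional stopping theorem: E(M at tau) = M(0) = 4
P(hit 19)*19 + P(hit 0)*0 = 4
P(hit 19) = (4 - 0)/(19 - 0) = 4/19 = 0.2105

0.2105


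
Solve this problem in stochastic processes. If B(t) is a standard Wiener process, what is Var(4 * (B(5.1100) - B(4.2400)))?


Var(alpha*(B(t)-B(s))) = alpha^2 * (t-s)
= 4^2 * (5.1100 - 4.2400)
= 16 * 0.8700
= 13.9200

13.9200


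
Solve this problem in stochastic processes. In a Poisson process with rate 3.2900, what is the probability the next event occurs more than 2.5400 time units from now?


P(X > t) = exp(-lambda * t)
= exp(-3.2900 * 2.5400)
= exp(-8.3566) = 2.3484e-04

2.3484e-04


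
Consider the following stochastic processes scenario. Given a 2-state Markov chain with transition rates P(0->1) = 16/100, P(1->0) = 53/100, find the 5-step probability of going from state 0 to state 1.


Computing P^5 by matrix multiplication.
P = [[0.8400, 0.1600], [0.5300, 0.4700]]
After raising P to the power 5:
P^5(0,1) = 0.2312

0.2312


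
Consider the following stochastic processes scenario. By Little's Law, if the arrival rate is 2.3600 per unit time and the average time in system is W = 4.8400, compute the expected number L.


Little's Law: L = lambda * W
= 2.3600 * 4.8400
= 11.4224

11.4224


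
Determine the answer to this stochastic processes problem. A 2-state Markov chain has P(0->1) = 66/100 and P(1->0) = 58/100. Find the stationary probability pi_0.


Stationary distribution: pi_0 = p10/(p01+p10), pi_1 = p01/(p01+p10)
p01 = 0.6600, p10 = 0.5800
pi_0 = 0.4677

0.4677


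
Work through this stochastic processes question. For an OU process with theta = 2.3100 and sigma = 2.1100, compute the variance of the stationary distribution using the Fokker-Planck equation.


Stationary variance = sigma^2 / (2*theta)
= 2.1100^2 / (2*2.3100)
= 4.4521 / 4.6200
= 0.9637

0.9637


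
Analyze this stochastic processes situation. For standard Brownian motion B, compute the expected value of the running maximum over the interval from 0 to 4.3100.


E(max B(s)) = sqrt(2t/pi)
= sqrt(2*4.3100/pi)
= sqrt(2.7438)
= 1.6565

1.6565


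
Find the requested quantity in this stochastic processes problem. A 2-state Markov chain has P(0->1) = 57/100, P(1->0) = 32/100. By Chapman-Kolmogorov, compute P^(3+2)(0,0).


P^5 = P^3 * P^2
Computing via matrix multiplication of the transition matrix.
Entry (0,0) of P^5 = 0.3596

0.3596


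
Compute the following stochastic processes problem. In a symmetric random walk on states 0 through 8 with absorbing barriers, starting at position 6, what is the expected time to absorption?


For symmetric RW on 0,...,N with absorbing barriers, E(i) = i*(N-i)
E(6) = 6 * 2 = 12

12


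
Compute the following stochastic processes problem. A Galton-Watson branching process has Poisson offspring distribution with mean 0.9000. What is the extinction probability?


Since mu = 0.9000 <= 1, extinction probability = 1.

1.0000


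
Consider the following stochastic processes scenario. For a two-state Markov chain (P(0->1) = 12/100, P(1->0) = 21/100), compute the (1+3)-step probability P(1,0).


P^4 = P^1 * P^3
Computing via matrix multiplication of the transition matrix.
Entry (1,0) of P^4 = 0.5081

0.5081


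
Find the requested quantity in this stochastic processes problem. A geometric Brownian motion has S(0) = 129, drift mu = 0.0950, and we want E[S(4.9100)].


E[S(t)] = S(0) * exp(mu * t)
= 129 * exp(0.0950 * 4.9100)
= 129 * 1.5943
= 205.6678

205.6678


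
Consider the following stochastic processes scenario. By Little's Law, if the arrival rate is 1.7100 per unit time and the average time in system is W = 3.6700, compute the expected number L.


Little's Law: L = lambda * W
= 1.7100 * 3.6700
= 6.2757

6.2757


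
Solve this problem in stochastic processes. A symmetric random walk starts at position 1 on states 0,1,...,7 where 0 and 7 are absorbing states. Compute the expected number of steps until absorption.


For symmetric RW on 0,...,N with absorbing barriers, E(i) = i*(N-i)
E(1) = 1 * 6 = 6

6


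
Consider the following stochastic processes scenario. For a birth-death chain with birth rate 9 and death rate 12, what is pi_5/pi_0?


For birth-death process, pi_n/pi_0 = (lambda/mu)^n
= (9/12)^5
= 0.2373

0.2373


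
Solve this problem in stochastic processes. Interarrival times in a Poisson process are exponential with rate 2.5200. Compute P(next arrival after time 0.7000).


P(X > t) = exp(-lambda * t)
= exp(-2.5200 * 0.7000)
= exp(-1.7640) = 0.1714

0.1714


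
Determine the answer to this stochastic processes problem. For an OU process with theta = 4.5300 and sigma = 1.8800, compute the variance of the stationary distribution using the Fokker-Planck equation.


Stationary variance = sigma^2 / (2*theta)
= 1.8800^2 / (2*4.5300)
= 3.5344 / 9.0600
= 0.3901

0.3901


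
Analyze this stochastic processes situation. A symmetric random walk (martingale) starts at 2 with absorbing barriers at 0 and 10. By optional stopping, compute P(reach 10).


By optional stopping theorem: E(M at tau) = M(0) = 2
P(hit 10)*10 + P(hit 0)*0 = 2
P(hit 10) = (2 - 0)/(10 - 0) = 1/5 = 0.2000

0.2000


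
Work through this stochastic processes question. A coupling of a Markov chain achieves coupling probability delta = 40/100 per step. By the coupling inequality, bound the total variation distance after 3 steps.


TV distance bound <= (1-delta)^n
= (1 - 0.4000)^3
= 0.6000^3
= 0.2160

0.2160


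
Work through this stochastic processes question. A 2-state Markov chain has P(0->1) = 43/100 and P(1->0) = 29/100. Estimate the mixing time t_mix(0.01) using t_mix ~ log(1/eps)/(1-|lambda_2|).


lambda_2 = |1 - p01 - p10| = |1 - 0.4300 - 0.2900| = 0.2800
t_mix ~ log(1/eps)/(1 - |lambda_2|)
= log(100)/(1 - 0.2800) = 4.6052/0.7200
= 6.3961

6.3961


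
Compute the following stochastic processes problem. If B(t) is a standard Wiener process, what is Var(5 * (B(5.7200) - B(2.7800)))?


Var(alpha*(B(t)-B(s))) = alpha^2 * (t-s)
= 5^2 * (5.7200 - 2.7800)
= 25 * 2.9400
= 73.5000

73.5000


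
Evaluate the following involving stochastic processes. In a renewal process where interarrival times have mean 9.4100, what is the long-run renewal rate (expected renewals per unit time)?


Long-run renewal rate = 1/E(X)
= 1/9.4100
= 0.1063

0.1063


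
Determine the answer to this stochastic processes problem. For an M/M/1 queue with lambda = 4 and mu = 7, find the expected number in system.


rho = 4/7 = 0.5714
L = rho/(1-rho)
= 0.5714/0.4286
= 1.3333

1.3333


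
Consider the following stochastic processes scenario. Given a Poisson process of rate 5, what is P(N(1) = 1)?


P(N(t)=k) = (lambda*t)^k * exp(-lambda*t) / k!
lambda*t = 5
= 5^1 * exp(-5) / 1!
= 5 * 0.0067 / 1
= 0.0337

0.0337


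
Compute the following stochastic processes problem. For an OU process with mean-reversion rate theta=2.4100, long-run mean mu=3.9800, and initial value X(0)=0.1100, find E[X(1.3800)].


E[X(t)] = mu + (X(0) - mu)*exp(-theta*t)
= 3.9800 + (0.1100 - 3.9800)*exp(-2.4100*1.3800)
= 3.9800 + -3.8700 * 0.0359
= 3.8409

3.8409


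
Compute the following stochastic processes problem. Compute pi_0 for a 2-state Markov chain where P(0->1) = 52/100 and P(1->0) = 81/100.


Stationary distribution: pi_0 = p10/(p01+p10), pi_1 = p01/(p01+p10)
p01 = 0.5200, p10 = 0.8100
pi_0 = 0.6090

0.6090


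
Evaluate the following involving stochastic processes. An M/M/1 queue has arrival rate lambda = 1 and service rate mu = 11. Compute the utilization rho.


rho = lambda/mu
= 1/11
= 0.0909

0.0909


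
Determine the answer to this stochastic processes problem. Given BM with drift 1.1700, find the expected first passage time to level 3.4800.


Expected first passage time = a/mu
= 3.4800/1.1700
= 2.9744

2.9744


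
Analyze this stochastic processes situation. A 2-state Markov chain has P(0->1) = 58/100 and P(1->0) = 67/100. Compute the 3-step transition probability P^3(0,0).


Computing P^3 by matrix multiplication.
P = [[0.4200, 0.5800], [0.6700, 0.3300]]
After raising P to the power 3:
P^3(0,0) = 0.5288

0.5288


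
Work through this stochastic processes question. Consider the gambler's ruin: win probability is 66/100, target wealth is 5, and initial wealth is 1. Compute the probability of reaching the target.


Gambler's ruin formula:
r = q/p = 0.3400/0.6600 = 0.5152
P(win) = (1 - r^i)/(1 - r^N)
= (1 - 0.5152^1)/(1 - 0.5152^5)
= 0.5031

0.5031


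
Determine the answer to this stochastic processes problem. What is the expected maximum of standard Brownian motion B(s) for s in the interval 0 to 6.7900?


E(max B(s)) = sqrt(2t/pi)
= sqrt(2*6.7900/pi)
= sqrt(4.3226)
= 2.0791

2.0791


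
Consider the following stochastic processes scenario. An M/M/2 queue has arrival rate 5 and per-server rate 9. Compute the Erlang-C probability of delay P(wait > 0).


a = lambda/mu = 0.5556
rho = a/c = 0.2778
Erlang-C formula applied:
C(c,a) = 0.1208

0.1208


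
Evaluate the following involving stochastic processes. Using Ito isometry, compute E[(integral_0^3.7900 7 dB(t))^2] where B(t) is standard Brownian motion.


By Ito isometry: E[(int f dB)^2] = int f^2 dt
= 7^2 * 3.7900
= 49 * 3.7900 = 185.7100

185.7100


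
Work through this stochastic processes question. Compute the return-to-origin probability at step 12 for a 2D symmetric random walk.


P = C(12,6)^2 / 4^12
= 924^2 / 16777216
= 853776 / 16777216
= 0.0509

0.0509


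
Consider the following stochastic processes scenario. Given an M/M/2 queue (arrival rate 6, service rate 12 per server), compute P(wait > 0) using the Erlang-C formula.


a = lambda/mu = 0.5000
rho = a/c = 0.2500
Erlang-C formula applied:
C(c,a) = 0.1000

0.1000


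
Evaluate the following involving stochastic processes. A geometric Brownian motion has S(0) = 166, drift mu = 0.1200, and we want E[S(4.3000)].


E[S(t)] = S(0) * exp(mu * t)
= 166 * exp(0.1200 * 4.3000)
= 166 * 1.6753
= 278.1020

278.1020


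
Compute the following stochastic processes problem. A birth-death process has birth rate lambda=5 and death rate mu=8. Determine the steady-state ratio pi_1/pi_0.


For birth-death process, pi_n/pi_0 = (lambda/mu)^n
= (5/8)^1
= 0.6250

0.6250


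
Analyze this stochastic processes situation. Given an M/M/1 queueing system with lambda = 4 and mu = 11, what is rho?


rho = lambda/mu
= 4/11
= 0.3636

0.3636


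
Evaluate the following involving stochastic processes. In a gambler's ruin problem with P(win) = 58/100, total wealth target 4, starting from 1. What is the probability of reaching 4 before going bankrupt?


Gambler's ruin formula:
r = q/p = 0.4200/0.5800 = 0.7241
P(win) = (1 - r^i)/(1 - r^N)
= (1 - 0.7241^1)/(1 - 0.7241^4)
= 0.3805

0.3805


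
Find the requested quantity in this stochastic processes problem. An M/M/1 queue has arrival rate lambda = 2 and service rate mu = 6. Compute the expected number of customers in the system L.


rho = 2/6 = 0.3333
L = rho/(1-rho)
= 0.3333/0.6667
= 0.5000

0.5000


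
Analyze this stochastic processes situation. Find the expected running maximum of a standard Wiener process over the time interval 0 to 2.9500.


E(max B(s)) = sqrt(2t/pi)
= sqrt(2*2.9500/pi)
= sqrt(1.8780)
= 1.3704

1.3704


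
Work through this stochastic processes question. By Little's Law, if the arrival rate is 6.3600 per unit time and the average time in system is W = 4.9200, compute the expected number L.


Little's Law: L = lambda * W
= 6.3600 * 4.9200
= 31.2912

31.2912


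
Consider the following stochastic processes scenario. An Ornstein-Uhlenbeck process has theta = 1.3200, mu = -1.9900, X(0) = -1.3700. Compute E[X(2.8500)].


E[X(t)] = mu + (X(0) - mu)*exp(-theta*t)
= -1.9900 + (-1.3700 - -1.9900)*exp(-1.3200*2.8500)
= -1.9900 + 0.6200 * 0.0232
= -1.9756

-1.9756


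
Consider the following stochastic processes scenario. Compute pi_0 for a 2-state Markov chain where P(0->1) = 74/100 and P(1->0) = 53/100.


Stationary distribution: pi_0 = p10/(p01+p10), pi_1 = p01/(p01+p10)
p01 = 0.7400, p10 = 0.5300
pi_0 = 0.4173

0.4173


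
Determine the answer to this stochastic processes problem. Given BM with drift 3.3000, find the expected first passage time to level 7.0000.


Expected first passage time = a/mu
= 7.0000/3.3000
= 2.1212

2.1212


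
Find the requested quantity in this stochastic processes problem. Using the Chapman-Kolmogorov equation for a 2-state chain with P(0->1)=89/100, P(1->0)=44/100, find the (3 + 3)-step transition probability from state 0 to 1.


P^6 = P^3 * P^3
Computing via matrix multiplication of the transition matrix.
Entry (0,1) of P^6 = 0.6683

0.6683


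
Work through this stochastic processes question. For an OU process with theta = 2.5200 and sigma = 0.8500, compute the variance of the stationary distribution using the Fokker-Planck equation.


Stationary variance = sigma^2 / (2*theta)
= 0.8500^2 / (2*2.5200)
= 0.7225 / 5.0400
= 0.1434

0.1434


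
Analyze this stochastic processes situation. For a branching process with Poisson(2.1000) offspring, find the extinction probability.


Since mu = 2.1000 > 1, extinction prob q < 1.
Solve s = exp(mu*(s-1)) iteratively.
q = 0.1779

0.1779


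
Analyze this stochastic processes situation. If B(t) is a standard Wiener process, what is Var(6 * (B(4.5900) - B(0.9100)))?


Var(alpha*(B(t)-B(s))) = alpha^2 * (t-s)
= 6^2 * (4.5900 - 0.9100)
= 36 * 3.6800
= 132.4800

132.4800


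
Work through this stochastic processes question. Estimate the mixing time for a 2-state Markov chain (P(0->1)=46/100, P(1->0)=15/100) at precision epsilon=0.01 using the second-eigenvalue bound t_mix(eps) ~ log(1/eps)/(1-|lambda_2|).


lambda_2 = |1 - p01 - p10| = |1 - 0.4600 - 0.1500| = 0.3900
t_mix ~ log(1/eps)/(1 - |lambda_2|)
= log(100)/(1 - 0.3900) = 4.6052/0.6100
= 7.5495

7.5495


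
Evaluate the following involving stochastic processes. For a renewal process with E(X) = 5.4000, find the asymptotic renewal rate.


Long-run renewal rate = 1/E(X)
= 1/5.4000
= 0.1852

0.1852


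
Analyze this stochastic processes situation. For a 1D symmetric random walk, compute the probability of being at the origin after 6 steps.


P(S(6) = 0) = C(6,3) / 4^3
= 20 / 64
= 0.3125

0.3125


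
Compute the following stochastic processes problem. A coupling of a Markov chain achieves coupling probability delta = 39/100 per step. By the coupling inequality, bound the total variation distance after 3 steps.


TV distance bound <= (1-delta)^n
= (1 - 0.3900)^3
= 0.6100^3
= 0.2270

0.2270


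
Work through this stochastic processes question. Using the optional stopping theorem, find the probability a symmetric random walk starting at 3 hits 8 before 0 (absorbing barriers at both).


By optional stopping theorem: E(M at tau) = M(0) = 3
P(hit 8)*8 + P(hit 0)*0 = 3
P(hit 8) = (3 - 0)/(8 - 0) = 3/8 = 0.3750

0.3750


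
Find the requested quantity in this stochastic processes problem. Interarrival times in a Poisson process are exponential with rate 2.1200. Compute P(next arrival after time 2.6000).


P(X > t) = exp(-lambda * t)
= exp(-2.1200 * 2.6000)
= exp(-5.5120) = 0.0040

0.0040


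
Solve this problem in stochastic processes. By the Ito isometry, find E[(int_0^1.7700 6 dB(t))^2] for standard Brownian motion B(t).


By Ito isometry: E[(int f dB)^2] = int f^2 dt
= 6^2 * 1.7700
= 36 * 1.7700 = 63.7200

63.7200


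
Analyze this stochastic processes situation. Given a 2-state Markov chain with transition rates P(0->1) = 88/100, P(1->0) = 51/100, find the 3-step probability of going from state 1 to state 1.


Computing P^3 by matrix multiplication.
P = [[0.1200, 0.8800], [0.5100, 0.4900]]
After raising P to the power 3:
P^3(1,1) = 0.6113

0.6113


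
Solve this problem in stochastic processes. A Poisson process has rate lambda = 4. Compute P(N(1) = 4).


P(N(t)=k) = (lambda*t)^k * exp(-lambda*t) / k!
lambda*t = 4
= 4^4 * exp(-4) / 4!
= 256 * 0.0183 / 24
= 0.1954

0.1954


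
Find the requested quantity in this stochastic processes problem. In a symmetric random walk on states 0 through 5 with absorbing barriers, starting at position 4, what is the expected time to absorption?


For symmetric RW on 0,...,N with absorbing barriers, E(i) = i*(N-i)
E(4) = 4 * 1 = 4

4


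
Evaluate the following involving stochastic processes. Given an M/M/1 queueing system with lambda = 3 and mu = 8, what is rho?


rho = lambda/mu
= 3/8
= 0.3750

0.3750


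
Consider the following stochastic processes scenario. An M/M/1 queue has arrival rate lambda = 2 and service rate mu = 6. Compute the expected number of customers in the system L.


rho = 2/6 = 0.3333
L = rho/(1-rho)
= 0.3333/0.6667
= 0.5000

0.5000


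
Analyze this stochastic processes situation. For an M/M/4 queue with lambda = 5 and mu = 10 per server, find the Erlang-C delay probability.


a = lambda/mu = 0.5000
rho = a/c = 0.1250
Erlang-C formula applied:
C(c,a) = 0.0018

0.0018


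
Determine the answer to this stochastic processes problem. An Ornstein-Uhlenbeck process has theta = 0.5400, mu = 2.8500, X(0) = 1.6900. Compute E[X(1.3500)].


E[X(t)] = mu + (X(0) - mu)*exp(-theta*t)
= 2.8500 + (1.6900 - 2.8500)*exp(-0.5400*1.3500)
= 2.8500 + -1.1600 * 0.4824
= 2.2904

2.2904


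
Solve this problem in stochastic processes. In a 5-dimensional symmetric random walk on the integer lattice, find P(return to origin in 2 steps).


P(return in 2 steps) = P(reverse first step) = 1/(2d)
= 1/10
= 0.1000

0.1000


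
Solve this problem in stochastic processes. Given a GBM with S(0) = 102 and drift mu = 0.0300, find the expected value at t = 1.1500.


E[S(t)] = S(0) * exp(mu * t)
= 102 * exp(0.0300 * 1.1500)
= 102 * 1.0351
= 105.5804

105.5804


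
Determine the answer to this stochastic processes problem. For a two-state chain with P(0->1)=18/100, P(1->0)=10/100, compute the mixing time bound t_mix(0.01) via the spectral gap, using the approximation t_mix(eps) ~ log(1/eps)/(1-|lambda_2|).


lambda_2 = |1 - p01 - p10| = |1 - 0.1800 - 0.1000| = 0.7200
t_mix ~ log(1/eps)/(1 - |lambda_2|)
= log(100)/(1 - 0.7200) = 4.6052/0.2800
= 16.4470

16.4470


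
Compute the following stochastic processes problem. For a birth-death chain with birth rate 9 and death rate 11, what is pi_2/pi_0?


For birth-death process, pi_n/pi_0 = (lambda/mu)^n
= (9/11)^2
= 0.6694

0.6694


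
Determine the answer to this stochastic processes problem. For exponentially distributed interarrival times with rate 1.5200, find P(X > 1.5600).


P(X > t) = exp(-lambda * t)
= exp(-1.5200 * 1.5600)
= exp(-2.3712) = 0.0934

0.0934


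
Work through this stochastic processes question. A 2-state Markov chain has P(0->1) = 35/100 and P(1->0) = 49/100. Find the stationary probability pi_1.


Stationary distribution: pi_0 = p10/(p01+p10), pi_1 = p01/(p01+p10)
p01 = 0.3500, p10 = 0.4900
pi_1 = 0.4167

0.4167


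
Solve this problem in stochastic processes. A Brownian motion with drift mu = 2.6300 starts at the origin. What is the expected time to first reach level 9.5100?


Expected first passage time = a/mu
= 9.5100/2.6300
= 3.6160

3.6160
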